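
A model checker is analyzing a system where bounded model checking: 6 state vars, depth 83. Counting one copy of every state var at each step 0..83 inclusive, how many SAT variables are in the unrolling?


BMC unrolls to depth k, creating one copy of each state var for steps 0..k.
Step count = 83 + 1 = 84 (steps 0 through 83)
Vars per step = 6
Total = 6 * 84 = 504

504


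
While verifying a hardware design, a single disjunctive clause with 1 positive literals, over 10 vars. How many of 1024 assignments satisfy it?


Step 1: Total=2^10=1024
Step 2: Unsat when all 1 false: 2^9=512
Step 3: Sat=1024-512=512

512


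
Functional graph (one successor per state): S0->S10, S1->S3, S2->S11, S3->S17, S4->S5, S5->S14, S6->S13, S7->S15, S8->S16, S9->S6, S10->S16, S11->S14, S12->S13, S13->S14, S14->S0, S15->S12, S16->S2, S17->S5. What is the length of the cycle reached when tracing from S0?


Trace from S0 until a state repeats:
  S0 -> S10 -> S16 -> S2 -> S11 -> S14 -> S0
S0 first seen at step 0, revisited at step 6.
Cycle length = 6 - 0 = 6

6


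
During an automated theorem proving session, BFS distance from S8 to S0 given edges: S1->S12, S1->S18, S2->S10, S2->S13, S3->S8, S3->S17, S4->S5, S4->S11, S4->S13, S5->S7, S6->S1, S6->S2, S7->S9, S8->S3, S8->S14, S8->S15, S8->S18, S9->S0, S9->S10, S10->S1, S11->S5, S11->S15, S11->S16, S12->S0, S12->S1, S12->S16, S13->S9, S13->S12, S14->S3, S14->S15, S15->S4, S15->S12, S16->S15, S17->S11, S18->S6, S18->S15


BFS layer-by-layer from S8:
  dist 0: {S8}
  dist 1: {S3, S14, S15, S18}
  dist 2: {S4, S6, S12, S17}
  dist 3: {S0, S1, S2, S5, S11, S13, S16}
  -> S0 reached at distance 3
Shortest path length = 3

3


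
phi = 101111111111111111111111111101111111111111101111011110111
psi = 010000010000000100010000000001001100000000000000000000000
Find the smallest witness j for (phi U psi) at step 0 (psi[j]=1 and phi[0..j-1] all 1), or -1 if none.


(phi U psi) at 0: need smallest j with psi[j]=1 and phi[i]=1 for all i in [0,j).
Scan from step 0:
  step 0: phi=1, psi=0 -> continue
  step 1: psi=1 and phi held for [0,1) -> witness found
Witness step = 1

1


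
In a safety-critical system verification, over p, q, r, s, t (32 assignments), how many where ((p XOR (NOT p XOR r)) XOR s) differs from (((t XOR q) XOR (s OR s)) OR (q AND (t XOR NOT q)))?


F1 = ((p XOR (NOT p XOR r)) XOR s)
F2 = (((t XOR q) XOR (s OR s)) OR (q AND (t XOR NOT q)))
Evaluate both on each of 32 rows (bits = p,q,r,s,t):
  row 0 [00000]: F1=1 F2=0 (differ) -> 1
  row 1 [00001]: F1=1 F2=1 -> 0
  row 2 [00010]: F1=0 F2=1 (differ) -> 1
  row 3 [00011]: F1=0 F2=0 -> 0
  row 4 [00100]: F1=0 F2=0 -> 0
  row 5 [00101]: F1=0 F2=1 (differ) -> 1
  row 6 [00110]: F1=1 F2=1 -> 0
  row 7 [00111]: F1=1 F2=0 (differ) -> 1
  row 8 [01000]: F1=1 F2=1 -> 0
  row 9 [01001]: F1=1 F2=1 -> 0
  row 10 [01010]: F1=0 F2=0 -> 0
  row 11 [01011]: F1=0 F2=1 (differ) -> 1
  row 12 [01100]: F1=0 F2=1 (differ) -> 1
  row 13 [01101]: F1=0 F2=1 (differ) -> 1
  row 14 [01110]: F1=1 F2=0 (differ) -> 1
  row 15 [01111]: F1=1 F2=1 -> 0
  row 16 [10000]: F1=1 F2=0 (differ) -> 1
  row 17 [10001]: F1=1 F2=1 -> 0
  row 18 [10010]: F1=0 F2=1 (differ) -> 1
  row 19 [10011]: F1=0 F2=0 -> 0
  row 20 [10100]: F1=0 F2=0 -> 0
  row 21 [10101]: F1=0 F2=1 (differ) -> 1
  row 22 [10110]: F1=1 F2=1 -> 0
  row 23 [10111]: F1=1 F2=0 (differ) -> 1
  row 24 [11000]: F1=1 F2=1 -> 0
  row 25 [11001]: F1=1 F2=1 -> 0
  row 26 [11010]: F1=0 F2=0 -> 0
  row 27 [11011]: F1=0 F2=1 (differ) -> 1
  row 28 [11100]: F1=0 F2=1 (differ) -> 1
  row 29 [11101]: F1=0 F2=1 (differ) -> 1
  row 30 [11110]: F1=1 F2=0 (differ) -> 1
  row 31 [11111]: F1=1 F2=1 -> 0
Full result column, 8 rows per line (p,q fixed per line; r,s,t runs 000..111 left to right):
  rows 0-7 [p,q=00]: 10100101  (ones: 4)
  rows 8-15 [p,q=01]: 00011110  (ones: 4)
  rows 16-23 [p,q=10]: 10100101  (ones: 4)
  rows 24-31 [p,q=11]: 00011110  (ones: 4)
Disagreements = 4+4+4+4 = 16

16


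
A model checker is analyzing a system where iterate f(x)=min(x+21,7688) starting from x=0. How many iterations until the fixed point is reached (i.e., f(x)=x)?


Step 1: x=0, cap=7688, increment=21
Step 2: x grows by 21 each step until capped at 7688; fixed point is x=7688
Step 3: iterations = ceil(7688/21) = 367

367


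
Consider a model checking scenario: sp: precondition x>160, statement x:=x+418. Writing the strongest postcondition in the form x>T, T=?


Formula: sp(P, x:=E) = exists old_x. (x = E[old_x/x]) AND P[old_x/x] (old_x is the value of x before the assignment; eliminate old_x by solving x = E[old_x/x] for old_x)
Step 1: Precondition P: x>160, i.e. old_x > 160
Step 2: Assignment gives x = old_x + 418, so old_x = x - 418
Step 3: Substitute into P: x - 418 > 160
Step 4: Simplify: x > 160+418 = 578

578


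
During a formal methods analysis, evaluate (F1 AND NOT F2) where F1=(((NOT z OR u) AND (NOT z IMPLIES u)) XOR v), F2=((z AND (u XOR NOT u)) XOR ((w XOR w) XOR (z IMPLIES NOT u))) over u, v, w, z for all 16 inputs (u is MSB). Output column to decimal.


F1 = (((NOT z OR u) AND (NOT z IMPLIES u)) XOR v)
F2 = ((z AND (u XOR NOT u)) XOR ((w XOR w) XOR (z IMPLIES NOT u)))
Counterexample to F1=>F2 is where F1=1 and F2=0.
Evaluate each row (bits = u,v,w,z, MSB first):
  row 0 [0000]: F1=0 F2=1 -> F1&~F2 -> 0
  row 1 [0001]: F1=0 F2=0 -> F1&~F2 -> 0
  row 2 [0010]: F1=0 F2=1 -> F1&~F2 -> 0
  row 3 [0011]: F1=0 F2=0 -> F1&~F2 -> 0
  row 4 [0100]: F1=1 F2=1 -> F1&~F2 -> 0
  row 5 [0101]: F1=1 F2=0 -> F1&~F2 -> 1
  row 6 [0110]: F1=1 F2=1 -> F1&~F2 -> 0
  row 7 [0111]: F1=1 F2=0 -> F1&~F2 -> 1
  row 8 [1000]: F1=1 F2=1 -> F1&~F2 -> 0
  row 9 [1001]: F1=1 F2=1 -> F1&~F2 -> 0
  row 10 [1010]: F1=1 F2=1 -> F1&~F2 -> 0
  row 11 [1011]: F1=1 F2=1 -> F1&~F2 -> 0
  row 12 [1100]: F1=0 F2=1 -> F1&~F2 -> 0
  row 13 [1101]: F1=0 F2=1 -> F1&~F2 -> 0
  row 14 [1110]: F1=0 F2=1 -> F1&~F2 -> 0
  row 15 [1111]: F1=0 F2=1 -> F1&~F2 -> 0
Full result column, 4 rows per line (u,v fixed per line; w,z runs 00..11 left to right):
  rows 0-3 [u,v=00]: 0000  = hex 0
  rows 4-7 [u,v=01]: 0101  = hex 5
  rows 8-11 [u,v=10]: 0000  = hex 0
  rows 12-15 [u,v=11]: 0000  = hex 0
Counterexample vector (row 0 .. row 15) = 0000010100000000
Output column grouped in 4s = 0000 0101 0000 0000 = 0x0500
Convert to decimal digit by digit (value = value*16 + digit):
  0 -> 0
  0*16 + 5 = 5
  5*16 + 0 = 80
  80*16 + 0 = 1280
Decimal = 1280

1280


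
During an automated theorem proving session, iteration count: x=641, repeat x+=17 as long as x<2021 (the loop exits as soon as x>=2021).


Step 1: x goes from 641 toward 2021 by 17; the body runs while x<2021, so iterations = ceil((bound-start)/step)
Step 2: Distance=1380
Step 3: ceil(1380/17)=82

82


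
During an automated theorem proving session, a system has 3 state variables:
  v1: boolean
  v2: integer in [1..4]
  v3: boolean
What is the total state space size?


State space = product of domain sizes of all variables.
Domain sizes:
  v1 (boolean): 2
  v2 (integer in [1..4]): 4
  v3 (boolean): 2
Product = 2 * 4 * 2 = 16

16


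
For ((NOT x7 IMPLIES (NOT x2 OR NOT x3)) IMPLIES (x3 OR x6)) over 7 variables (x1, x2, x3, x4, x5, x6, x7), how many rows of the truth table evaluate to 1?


Formula: ((NOT x7 IMPLIES (NOT x2 OR NOT x3)) IMPLIES (x3 OR x6)) over 7 vars (128 rows)
Evaluate each row (x1, x2, x3, x4, x5, x6, x7 as bits, MSB first):
  row 0 [0000000]: ((NOT 0 IMPLIES (NOT 0 OR NOT 0)) IMPLIES (0 OR 0)) -> 0
  row 1 [0000001]: ((NOT 1 IMPLIES (NOT 0 OR NOT 0)) IMPLIES (0 OR 0)) -> 0
  row 2 [0000010]: ((NOT 0 IMPLIES (NOT 0 OR NOT 0)) IMPLIES (0 OR 1)) -> 1
  row 3 [0000011]: ((NOT 1 IMPLIES (NOT 0 OR NOT 0)) IMPLIES (0 OR 1)) -> 1
  row 4 [0000100]: ((NOT 0 IMPLIES (NOT 0 OR NOT 0)) IMPLIES (0 OR 0)) -> 0
  (every remaining row is evaluated the same way; all 128 results are listed next)
Full result column, 8 rows per line (x1,x2,x3,x4 fixed per line; x5,x6,x7 runs 000..111 left to right):
  rows 0-7 [x1,x2,x3,x4=0000]: 00110011  (ones: 4)
  rows 8-15 [x1,x2,x3,x4=0001]: 00110011  (ones: 4)
  rows 16-23 [x1,x2,x3,x4=0010]: 11111111  (ones: 8)
  rows 24-31 [x1,x2,x3,x4=0011]: 11111111  (ones: 8)
  rows 32-39 [x1,x2,x3,x4=0100]: 00110011  (ones: 4)
  rows 40-47 [x1,x2,x3,x4=0101]: 00110011  (ones: 4)
  rows 48-55 [x1,x2,x3,x4=0110]: 11111111  (ones: 8)
  rows 56-63 [x1,x2,x3,x4=0111]: 11111111  (ones: 8)
  rows 64-71 [x1,x2,x3,x4=1000]: 00110011  (ones: 4)
  rows 72-79 [x1,x2,x3,x4=1001]: 00110011  (ones: 4)
  rows 80-87 [x1,x2,x3,x4=1010]: 11111111  (ones: 8)
  rows 88-95 [x1,x2,x3,x4=1011]: 11111111  (ones: 8)
  rows 96-103 [x1,x2,x3,x4=1100]: 00110011  (ones: 4)
  rows 104-111 [x1,x2,x3,x4=1101]: 00110011  (ones: 4)
  rows 112-119 [x1,x2,x3,x4=1110]: 11111111  (ones: 8)
  rows 120-127 [x1,x2,x3,x4=1111]: 11111111  (ones: 8)
Count of 1-rows = 4+4+8+8+4+4+8+8+4+4+8+8+4+4+8+8 = 96

96


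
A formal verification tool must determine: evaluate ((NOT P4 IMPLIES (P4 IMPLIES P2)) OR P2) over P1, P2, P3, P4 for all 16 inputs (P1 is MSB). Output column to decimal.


Formula: ((NOT P4 IMPLIES (P4 IMPLIES P2)) OR P2) over P1, P2, P3, P4 (16 rows)
Evaluate each row (bits = P1,P2,P3,P4, MSB first):
  row 0 [0000]: ((NOT 0 IMPLIES (0 IMPLIES 0)) OR 0) -> 1
  row 1 [0001]: ((NOT 1 IMPLIES (1 IMPLIES 0)) OR 0) -> 1
  row 2 [0010]: ((NOT 0 IMPLIES (0 IMPLIES 0)) OR 0) -> 1
  row 3 [0011]: ((NOT 1 IMPLIES (1 IMPLIES 0)) OR 0) -> 1
  row 4 [0100]: ((NOT 0 IMPLIES (0 IMPLIES 1)) OR 1) -> 1
  row 5 [0101]: ((NOT 1 IMPLIES (1 IMPLIES 1)) OR 1) -> 1
  row 6 [0110]: ((NOT 0 IMPLIES (0 IMPLIES 1)) OR 1) -> 1
  row 7 [0111]: ((NOT 1 IMPLIES (1 IMPLIES 1)) OR 1) -> 1
  row 8 [1000]: ((NOT 0 IMPLIES (0 IMPLIES 0)) OR 0) -> 1
  row 9 [1001]: ((NOT 1 IMPLIES (1 IMPLIES 0)) OR 0) -> 1
  row 10 [1010]: ((NOT 0 IMPLIES (0 IMPLIES 0)) OR 0) -> 1
  row 11 [1011]: ((NOT 1 IMPLIES (1 IMPLIES 0)) OR 0) -> 1
  row 12 [1100]: ((NOT 0 IMPLIES (0 IMPLIES 1)) OR 1) -> 1
  row 13 [1101]: ((NOT 1 IMPLIES (1 IMPLIES 1)) OR 1) -> 1
  row 14 [1110]: ((NOT 0 IMPLIES (0 IMPLIES 1)) OR 1) -> 1
  row 15 [1111]: ((NOT 1 IMPLIES (1 IMPLIES 1)) OR 1) -> 1
Full result column, 4 rows per line (P1,P2 fixed per line; P3,P4 runs 00..11 left to right):
  rows 0-3 [P1,P2=00]: 1111  = hex F
  rows 4-7 [P1,P2=01]: 1111  = hex F
  rows 8-11 [P1,P2=10]: 1111  = hex F
  rows 12-15 [P1,P2=11]: 1111  = hex F
Output column (row 0 .. row 15) = 1111111111111111
Output column grouped in 4s = 1111 1111 1111 1111 = 0xFFFF
Convert to decimal digit by digit (value = value*16 + digit):
  F -> 15
  15*16 + 15 (F) = 255
  255*16 + 15 (F) = 4095
  4095*16 + 15 (F) = 65535
Decimal = 65535

65535


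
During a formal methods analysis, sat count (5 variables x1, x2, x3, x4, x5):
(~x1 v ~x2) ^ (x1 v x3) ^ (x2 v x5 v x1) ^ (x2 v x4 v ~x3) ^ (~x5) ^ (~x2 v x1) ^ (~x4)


CNF with 7 clauses over 5 vars (32 assignments).
An assignment satisfies CNF iff every clause has >=1 true literal.
Check each row (bits = x1,x2,x3,x4,x5; clause T/F shown):
  row 0 [00000]: clauses=TFFTTTT -> 0
  row 1 [00001]: clauses=TFTTFTT -> 0
  row 2 [00010]: clauses=TFFTTTF -> 0
  row 3 [00011]: clauses=TFTTFTF -> 0
  row 4 [00100]: clauses=TTFFTTT -> 0
  row 5 [00101]: clauses=TTTFFTT -> 0
  row 6 [00110]: clauses=TTFTTTF -> 0
  row 7 [00111]: clauses=TTTTFTF -> 0
  row 8 [01000]: clauses=TFTTTFT -> 0
  row 9 [01001]: clauses=TFTTFFT -> 0
  row 10 [01010]: clauses=TFTTTFF -> 0
  row 11 [01011]: clauses=TFTTFFF -> 0
  row 12 [01100]: clauses=TTTTTFT -> 0
  row 13 [01101]: clauses=TTTTFFT -> 0
  row 14 [01110]: clauses=TTTTTFF -> 0
  row 15 [01111]: clauses=TTTTFFF -> 0
  row 16 [10000]: clauses=TTTTTTT -> 1
  row 17 [10001]: clauses=TTTTFTT -> 0
  row 18 [10010]: clauses=TTTTTTF -> 0
  row 19 [10011]: clauses=TTTTFTF -> 0
  row 20 [10100]: clauses=TTTFTTT -> 0
  row 21 [10101]: clauses=TTTFFTT -> 0
  row 22 [10110]: clauses=TTTTTTF -> 0
  row 23 [10111]: clauses=TTTTFTF -> 0
  row 24 [11000]: clauses=FTTTTTT -> 0
  row 25 [11001]: clauses=FTTTFTT -> 0
  row 26 [11010]: clauses=FTTTTTF -> 0
  row 27 [11011]: clauses=FTTTFTF -> 0
  row 28 [11100]: clauses=FTTTTTT -> 0
  row 29 [11101]: clauses=FTTTFTT -> 0
  row 30 [11110]: clauses=FTTTTTF -> 0
  row 31 [11111]: clauses=FTTTFTF -> 0
Full result column, 8 rows per line (x1,x2 fixed per line; x3,x4,x5 runs 000..111 left to right):
  rows 0-7 [x1,x2=00]: 00000000  (ones: 0)
  rows 8-15 [x1,x2=01]: 00000000  (ones: 0)
  rows 16-23 [x1,x2=10]: 10000000  (ones: 1)
  rows 24-31 [x1,x2=11]: 00000000  (ones: 0)
Satisfying assignments = 0+0+1+0 = 1

1


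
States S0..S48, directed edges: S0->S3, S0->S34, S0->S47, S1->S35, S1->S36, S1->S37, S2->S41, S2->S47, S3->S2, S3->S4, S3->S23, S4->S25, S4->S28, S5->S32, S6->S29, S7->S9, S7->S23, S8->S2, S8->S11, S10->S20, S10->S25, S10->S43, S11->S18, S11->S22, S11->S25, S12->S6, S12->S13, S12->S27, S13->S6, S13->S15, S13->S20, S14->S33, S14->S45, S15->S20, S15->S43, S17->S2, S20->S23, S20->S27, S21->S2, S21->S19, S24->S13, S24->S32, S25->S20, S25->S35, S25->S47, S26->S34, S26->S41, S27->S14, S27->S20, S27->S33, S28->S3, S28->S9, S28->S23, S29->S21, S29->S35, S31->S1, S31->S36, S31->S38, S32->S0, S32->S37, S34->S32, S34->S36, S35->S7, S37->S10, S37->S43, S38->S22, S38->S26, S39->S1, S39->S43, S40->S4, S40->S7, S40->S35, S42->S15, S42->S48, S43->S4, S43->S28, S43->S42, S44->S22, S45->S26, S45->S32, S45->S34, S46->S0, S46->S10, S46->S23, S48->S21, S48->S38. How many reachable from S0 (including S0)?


BFS from S0:
  layer 0: {S0}
  layer 1: {S3, S34, S47}
  layer 2: {S2, S4, S23, S32, S36}
  layer 3: {S25, S28, S37, S41}
  layer 4: {S9, S10, S20, S35, S43}
  layer 5: {S7, S27, S42}
  layer 6: {S14, S15, S33, S48}
  layer 7: {S21, S38, S45}
  layer 8: {S19, S22, S26}
Reachable set: {S0, S2, S3, S4, S7, S9, S10, S14, S15, S19, S20, S21, S22, S23, S25, S26, S27, S28, S32, S33, S34, S35, S36, S37, S38, S41, S42, S43, S45, S47, S48}
Count = 31

31


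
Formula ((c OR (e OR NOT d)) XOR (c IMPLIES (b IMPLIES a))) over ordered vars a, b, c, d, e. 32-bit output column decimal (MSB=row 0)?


Formula: ((c OR (e OR NOT d)) XOR (c IMPLIES (b IMPLIES a))) over a, b, c, d, e (32 rows)
Evaluate each row (bits = a,b,c,d,e, MSB first):
  row 0 [00000]: ((0 OR (0 OR NOT 0)) XOR (0 IMPLIES (0 IMPLIES 0))) -> 0
  row 1 [00001]: ((0 OR (1 OR NOT 0)) XOR (0 IMPLIES (0 IMPLIES 0))) -> 0
  row 2 [00010]: ((0 OR (0 OR NOT 1)) XOR (0 IMPLIES (0 IMPLIES 0))) -> 1
  row 3 [00011]: ((0 OR (1 OR NOT 1)) XOR (0 IMPLIES (0 IMPLIES 0))) -> 0
  row 4 [00100]: ((1 OR (0 OR NOT 0)) XOR (1 IMPLIES (0 IMPLIES 0))) -> 0
  row 5 [00101]: ((1 OR (1 OR NOT 0)) XOR (1 IMPLIES (0 IMPLIES 0))) -> 0
  row 6 [00110]: ((1 OR (0 OR NOT 1)) XOR (1 IMPLIES (0 IMPLIES 0))) -> 0
  row 7 [00111]: ((1 OR (1 OR NOT 1)) XOR (1 IMPLIES (0 IMPLIES 0))) -> 0
  row 8 [01000]: ((0 OR (0 OR NOT 0)) XOR (0 IMPLIES (1 IMPLIES 0))) -> 0
  row 9 [01001]: ((0 OR (1 OR NOT 0)) XOR (0 IMPLIES (1 IMPLIES 0))) -> 0
  row 10 [01010]: ((0 OR (0 OR NOT 1)) XOR (0 IMPLIES (1 IMPLIES 0))) -> 1
  row 11 [01011]: ((0 OR (1 OR NOT 1)) XOR (0 IMPLIES (1 IMPLIES 0))) -> 0
  row 12 [01100]: ((1 OR (0 OR NOT 0)) XOR (1 IMPLIES (1 IMPLIES 0))) -> 1
  row 13 [01101]: ((1 OR (1 OR NOT 0)) XOR (1 IMPLIES (1 IMPLIES 0))) -> 1
  row 14 [01110]: ((1 OR (0 OR NOT 1)) XOR (1 IMPLIES (1 IMPLIES 0))) -> 1
  row 15 [01111]: ((1 OR (1 OR NOT 1)) XOR (1 IMPLIES (1 IMPLIES 0))) -> 1
  row 16 [10000]: ((0 OR (0 OR NOT 0)) XOR (0 IMPLIES (0 IMPLIES 1))) -> 0
  row 17 [10001]: ((0 OR (1 OR NOT 0)) XOR (0 IMPLIES (0 IMPLIES 1))) -> 0
  row 18 [10010]: ((0 OR (0 OR NOT 1)) XOR (0 IMPLIES (0 IMPLIES 1))) -> 1
  row 19 [10011]: ((0 OR (1 OR NOT 1)) XOR (0 IMPLIES (0 IMPLIES 1))) -> 0
  row 20 [10100]: ((1 OR (0 OR NOT 0)) XOR (1 IMPLIES (0 IMPLIES 1))) -> 0
  row 21 [10101]: ((1 OR (1 OR NOT 0)) XOR (1 IMPLIES (0 IMPLIES 1))) -> 0
  row 22 [10110]: ((1 OR (0 OR NOT 1)) XOR (1 IMPLIES (0 IMPLIES 1))) -> 0
  row 23 [10111]: ((1 OR (1 OR NOT 1)) XOR (1 IMPLIES (0 IMPLIES 1))) -> 0
  row 24 [11000]: ((0 OR (0 OR NOT 0)) XOR (0 IMPLIES (1 IMPLIES 1))) -> 0
  row 25 [11001]: ((0 OR (1 OR NOT 0)) XOR (0 IMPLIES (1 IMPLIES 1))) -> 0
  row 26 [11010]: ((0 OR (0 OR NOT 1)) XOR (0 IMPLIES (1 IMPLIES 1))) -> 1
  row 27 [11011]: ((0 OR (1 OR NOT 1)) XOR (0 IMPLIES (1 IMPLIES 1))) -> 0
  row 28 [11100]: ((1 OR (0 OR NOT 0)) XOR (1 IMPLIES (1 IMPLIES 1))) -> 0
  row 29 [11101]: ((1 OR (1 OR NOT 0)) XOR (1 IMPLIES (1 IMPLIES 1))) -> 0
  row 30 [11110]: ((1 OR (0 OR NOT 1)) XOR (1 IMPLIES (1 IMPLIES 1))) -> 0
  row 31 [11111]: ((1 OR (1 OR NOT 1)) XOR (1 IMPLIES (1 IMPLIES 1))) -> 0
Full result column, 4 rows per line (a,b,c fixed per line; d,e runs 00..11 left to right):
  rows 0-3 [a,b,c=000]: 0010  = hex 2
  rows 4-7 [a,b,c=001]: 0000  = hex 0
  rows 8-11 [a,b,c=010]: 0010  = hex 2
  rows 12-15 [a,b,c=011]: 1111  = hex F
  rows 16-19 [a,b,c=100]: 0010  = hex 2
  rows 20-23 [a,b,c=101]: 0000  = hex 0
  rows 24-27 [a,b,c=110]: 0010  = hex 2
  rows 28-31 [a,b,c=111]: 0000  = hex 0
Output column (row 0 .. row 31) = 00100000001011110010000000100000
Output column grouped in 4s = 0010 0000 0010 1111 0010 0000 0010 0000 = 0x202F2020
Convert to decimal digit by digit (value = value*16 + digit):
  2 -> 2
  2*16 + 0 = 32
  32*16 + 2 = 514
  514*16 + 15 (F) = 8239
  8239*16 + 2 = 131826
  131826*16 + 0 = 2109216
  2109216*16 + 2 = 33747458
  33747458*16 + 0 = 539959328
Decimal = 539959328

539959328


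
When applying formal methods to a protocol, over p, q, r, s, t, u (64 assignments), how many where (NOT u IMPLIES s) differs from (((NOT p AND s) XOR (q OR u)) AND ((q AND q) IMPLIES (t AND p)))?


F1 = (NOT u IMPLIES s)
F2 = (((NOT p AND s) XOR (q OR u)) AND ((q AND q) IMPLIES (t AND p)))
Evaluate both on each of 64 rows (bits = p,q,r,s,t,u):
  row 0 [000000]: F1=0 F2=0 -> 0
  row 1 [000001]: F1=1 F2=1 -> 0
  row 2 [000010]: F1=0 F2=0 -> 0
  row 3 [000011]: F1=1 F2=1 -> 0
  row 4 [000100]: F1=1 F2=1 -> 0
  (every remaining row is evaluated the same way; all 64 results are listed next)
Full result column, 8 rows per line (p,q,r fixed per line; s,t,u runs 000..111 left to right):
  rows 0-7 [p,q,r=000]: 00000101  (ones: 2)
  rows 8-15 [p,q,r=001]: 00000101  (ones: 2)
  rows 16-23 [p,q,r=010]: 01011111  (ones: 6)
  rows 24-31 [p,q,r=011]: 01011111  (ones: 6)
  rows 32-39 [p,q,r=100]: 00001010  (ones: 2)
  rows 40-47 [p,q,r=101]: 00001010  (ones: 2)
  rows 48-55 [p,q,r=110]: 01101100  (ones: 4)
  rows 56-63 [p,q,r=111]: 01101100  (ones: 4)
Disagreements = 2+2+6+6+2+2+4+4 = 28

28


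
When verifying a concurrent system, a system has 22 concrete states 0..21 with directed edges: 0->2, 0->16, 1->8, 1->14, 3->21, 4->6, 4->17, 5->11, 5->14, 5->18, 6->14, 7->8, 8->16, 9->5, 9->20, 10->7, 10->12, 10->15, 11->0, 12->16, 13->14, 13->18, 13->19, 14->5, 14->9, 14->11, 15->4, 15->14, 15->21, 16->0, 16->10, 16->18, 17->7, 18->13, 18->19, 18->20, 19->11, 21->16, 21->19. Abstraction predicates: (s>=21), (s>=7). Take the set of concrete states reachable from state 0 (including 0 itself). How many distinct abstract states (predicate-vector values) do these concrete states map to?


BFS from 0:
Concrete reachable: {0, 2, 4, 5, 6, 7, 8, 9, 10, 11, 12, 13, 14, 15, 16, 17, 18, 19, 20, 21}
Abstract via predicates (s>=21), (s>=7):
  (0,0) <- {0, 2, 4, 5, 6}
  (0,1) <- {7, 8, 9, 10, 11, 12, 13, 14, 15, 16, 17, 18, 19, 20}
  (1,1) <- {21}
Distinct abstract states = 3

3


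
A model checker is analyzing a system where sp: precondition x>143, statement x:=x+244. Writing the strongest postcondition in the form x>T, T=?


Formula: sp(P, x:=E) = exists old_x. (x = E[old_x/x]) AND P[old_x/x] (old_x is the value of x before the assignment; eliminate old_x by solving x = E[old_x/x] for old_x)
Step 1: Precondition P: x>143, i.e. old_x > 143
Step 2: Assignment gives x = old_x + 244, so old_x = x - 244
Step 3: Substitute into P: x - 244 > 143
Step 4: Simplify: x > 143+244 = 387

387


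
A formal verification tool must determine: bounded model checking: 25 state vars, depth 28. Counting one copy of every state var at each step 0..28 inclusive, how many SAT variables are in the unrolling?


BMC unrolls to depth k, creating one copy of each state var for steps 0..k.
Step count = 28 + 1 = 29 (steps 0 through 28)
Vars per step = 25
Total = 25 * 29 = 725

725


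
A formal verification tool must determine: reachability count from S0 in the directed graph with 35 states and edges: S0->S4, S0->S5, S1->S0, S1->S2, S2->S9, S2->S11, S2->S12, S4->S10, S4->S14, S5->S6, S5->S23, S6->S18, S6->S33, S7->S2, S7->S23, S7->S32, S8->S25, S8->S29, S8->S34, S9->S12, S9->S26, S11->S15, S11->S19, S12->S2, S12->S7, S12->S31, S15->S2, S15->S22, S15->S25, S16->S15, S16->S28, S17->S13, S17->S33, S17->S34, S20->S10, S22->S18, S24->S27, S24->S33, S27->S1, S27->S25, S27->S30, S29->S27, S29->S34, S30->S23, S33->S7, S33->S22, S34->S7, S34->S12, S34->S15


BFS from S0:
  layer 0: {S0}
  layer 1: {S4, S5}
  layer 2: {S6, S10, S14, S23}
  layer 3: {S18, S33}
  layer 4: {S7, S22}
  layer 5: {S2, S32}
  layer 6: {S9, S11, S12}
  layer 7: {S15, S19, S26, S31}
  layer 8: {S25}
Reachable set: {S0, S2, S4, S5, S6, S7, S9, S10, S11, S12, S14, S15, S18, S19, S22, S23, S25, S26, S31, S32, S33}
Count = 21

21


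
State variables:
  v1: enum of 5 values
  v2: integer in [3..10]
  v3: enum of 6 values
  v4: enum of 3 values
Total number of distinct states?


State space = product of domain sizes of all variables.
Domain sizes:
  v1 (enum of 5 values): 5
  v2 (integer in [3..10]): 8
  v3 (enum of 6 values): 6
  v4 (enum of 3 values): 3
Product = 5 * 8 * 6 * 3 = 720

720


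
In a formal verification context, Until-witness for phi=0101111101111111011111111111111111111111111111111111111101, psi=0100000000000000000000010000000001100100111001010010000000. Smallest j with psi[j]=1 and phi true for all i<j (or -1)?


(phi U psi) at 0: need smallest j with psi[j]=1 and phi[i]=1 for all i in [0,j).
Scan from step 0:
  step 0: phi=0 -> phi-prefix broken from here
  step 1: psi=1 but phi already failed -> not a witness
  step 23: psi=1 but phi already failed -> not a witness
  step 33: psi=1 but phi already failed -> not a witness
  step 34: psi=1 but phi already failed -> not a witness
  step 37: psi=1 but phi already failed -> not a witness
  step 40: psi=1 but phi already failed -> not a witness
  step 41: psi=1 but phi already failed -> not a witness
  step 42: psi=1 but phi already failed -> not a witness
  step 45: psi=1 but phi already failed -> not a witness
  step 47: psi=1 but phi already failed -> not a witness
  step 50: psi=1 but phi already failed -> not a witness
  end of trace: no witness -> -1
Witness step = -1

-1


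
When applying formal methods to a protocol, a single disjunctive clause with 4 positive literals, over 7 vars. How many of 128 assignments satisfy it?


Step 1: Total=2^7=128
Step 2: Unsat when all 4 false: 2^3=8
Step 3: Sat=128-8=120

120


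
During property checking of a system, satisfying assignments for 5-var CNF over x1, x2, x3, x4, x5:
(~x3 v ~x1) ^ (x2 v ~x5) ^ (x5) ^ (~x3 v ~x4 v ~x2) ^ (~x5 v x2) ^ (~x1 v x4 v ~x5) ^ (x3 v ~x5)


CNF with 7 clauses over 5 vars (32 assignments).
An assignment satisfies CNF iff every clause has >=1 true literal.
Check each row (bits = x1,x2,x3,x4,x5; clause T/F shown):
  row 0 [00000]: clauses=TTFTTTT -> 0
  row 1 [00001]: clauses=TFTTFTF -> 0
  row 2 [00010]: clauses=TTFTTTT -> 0
  row 3 [00011]: clauses=TFTTFTF -> 0
  row 4 [00100]: clauses=TTFTTTT -> 0
  row 5 [00101]: clauses=TFTTFTT -> 0
  row 6 [00110]: clauses=TTFTTTT -> 0
  row 7 [00111]: clauses=TFTTFTT -> 0
  row 8 [01000]: clauses=TTFTTTT -> 0
  row 9 [01001]: clauses=TTTTTTF -> 0
  row 10 [01010]: clauses=TTFTTTT -> 0
  row 11 [01011]: clauses=TTTTTTF -> 0
  row 12 [01100]: clauses=TTFTTTT -> 0
  row 13 [01101]: clauses=TTTTTTT -> 1
  row 14 [01110]: clauses=TTFFTTT -> 0
  row 15 [01111]: clauses=TTTFTTT -> 0
  row 16 [10000]: clauses=TTFTTTT -> 0
  row 17 [10001]: clauses=TFTTFFF -> 0
  row 18 [10010]: clauses=TTFTTTT -> 0
  row 19 [10011]: clauses=TFTTFTF -> 0
  row 20 [10100]: clauses=FTFTTTT -> 0
  row 21 [10101]: clauses=FFTTFFT -> 0
  row 22 [10110]: clauses=FTFTTTT -> 0
  row 23 [10111]: clauses=FFTTFTT -> 0
  row 24 [11000]: clauses=TTFTTTT -> 0
  row 25 [11001]: clauses=TTTTTFF -> 0
  row 26 [11010]: clauses=TTFTTTT -> 0
  row 27 [11011]: clauses=TTTTTTF -> 0
  row 28 [11100]: clauses=FTFTTTT -> 0
  row 29 [11101]: clauses=FTTTTFT -> 0
  row 30 [11110]: clauses=FTFFTTT -> 0
  row 31 [11111]: clauses=FTTFTTT -> 0
Full result column, 8 rows per line (x1,x2 fixed per line; x3,x4,x5 runs 000..111 left to right):
  rows 0-7 [x1,x2=00]: 00000000  (ones: 0)
  rows 8-15 [x1,x2=01]: 00000100  (ones: 1)
  rows 16-23 [x1,x2=10]: 00000000  (ones: 0)
  rows 24-31 [x1,x2=11]: 00000000  (ones: 0)
Satisfying assignments = 0+1+0+0 = 1

1


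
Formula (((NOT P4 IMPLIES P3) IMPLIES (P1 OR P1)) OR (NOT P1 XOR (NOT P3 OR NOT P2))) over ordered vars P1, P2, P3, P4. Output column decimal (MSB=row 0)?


Formula: (((NOT P4 IMPLIES P3) IMPLIES (P1 OR P1)) OR (NOT P1 XOR (NOT P3 OR NOT P2))) over P1, P2, P3, P4 (16 rows)
Evaluate each row (bits = P1,P2,P3,P4, MSB first):
  row 0 [0000]: (((NOT 0 IMPLIES 0) IMPLIES (0 OR 0)) OR (NOT 0 XOR (NOT 0 OR NOT 0))) -> 1
  row 1 [0001]: (((NOT 1 IMPLIES 0) IMPLIES (0 OR 0)) OR (NOT 0 XOR (NOT 0 OR NOT 0))) -> 0
  row 2 [0010]: (((NOT 0 IMPLIES 1) IMPLIES (0 OR 0)) OR (NOT 0 XOR (NOT 1 OR NOT 0))) -> 0
  row 3 [0011]: (((NOT 1 IMPLIES 1) IMPLIES (0 OR 0)) OR (NOT 0 XOR (NOT 1 OR NOT 0))) -> 0
  row 4 [0100]: (((NOT 0 IMPLIES 0) IMPLIES (0 OR 0)) OR (NOT 0 XOR (NOT 0 OR NOT 1))) -> 1
  row 5 [0101]: (((NOT 1 IMPLIES 0) IMPLIES (0 OR 0)) OR (NOT 0 XOR (NOT 0 OR NOT 1))) -> 0
  row 6 [0110]: (((NOT 0 IMPLIES 1) IMPLIES (0 OR 0)) OR (NOT 0 XOR (NOT 1 OR NOT 1))) -> 1
  row 7 [0111]: (((NOT 1 IMPLIES 1) IMPLIES (0 OR 0)) OR (NOT 0 XOR (NOT 1 OR NOT 1))) -> 1
  row 8 [1000]: (((NOT 0 IMPLIES 0) IMPLIES (1 OR 1)) OR (NOT 1 XOR (NOT 0 OR NOT 0))) -> 1
  row 9 [1001]: (((NOT 1 IMPLIES 0) IMPLIES (1 OR 1)) OR (NOT 1 XOR (NOT 0 OR NOT 0))) -> 1
  row 10 [1010]: (((NOT 0 IMPLIES 1) IMPLIES (1 OR 1)) OR (NOT 1 XOR (NOT 1 OR NOT 0))) -> 1
  row 11 [1011]: (((NOT 1 IMPLIES 1) IMPLIES (1 OR 1)) OR (NOT 1 XOR (NOT 1 OR NOT 0))) -> 1
  row 12 [1100]: (((NOT 0 IMPLIES 0) IMPLIES (1 OR 1)) OR (NOT 1 XOR (NOT 0 OR NOT 1))) -> 1
  row 13 [1101]: (((NOT 1 IMPLIES 0) IMPLIES (1 OR 1)) OR (NOT 1 XOR (NOT 0 OR NOT 1))) -> 1
  row 14 [1110]: (((NOT 0 IMPLIES 1) IMPLIES (1 OR 1)) OR (NOT 1 XOR (NOT 1 OR NOT 1))) -> 1
  row 15 [1111]: (((NOT 1 IMPLIES 1) IMPLIES (1 OR 1)) OR (NOT 1 XOR (NOT 1 OR NOT 1))) -> 1
Full result column, 4 rows per line (P1,P2 fixed per line; P3,P4 runs 00..11 left to right):
  rows 0-3 [P1,P2=00]: 1000  = hex 8
  rows 4-7 [P1,P2=01]: 1011  = hex B
  rows 8-11 [P1,P2=10]: 1111  = hex F
  rows 12-15 [P1,P2=11]: 1111  = hex F
Output column (row 0 .. row 15) = 1000101111111111
Output column grouped in 4s = 1000 1011 1111 1111 = 0x8BFF
Convert to decimal digit by digit (value = value*16 + digit):
  8 -> 8
  8*16 + 11 (B) = 139
  139*16 + 15 (F) = 2239
  2239*16 + 15 (F) = 35839
Decimal = 35839

35839


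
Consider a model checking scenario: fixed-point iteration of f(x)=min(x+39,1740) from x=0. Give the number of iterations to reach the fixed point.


Step 1: x=0, cap=1740, increment=39
Step 2: x grows by 39 each step until capped at 1740; fixed point is x=1740
Step 3: iterations = ceil(1740/39) = 45

45


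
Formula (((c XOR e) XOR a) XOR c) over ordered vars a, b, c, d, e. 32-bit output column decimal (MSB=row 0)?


Formula: (((c XOR e) XOR a) XOR c) over a, b, c, d, e (32 rows)
Evaluate each row (bits = a,b,c,d,e, MSB first):
  row 0 [00000]: (((0 XOR 0) XOR 0) XOR 0) -> 0
  row 1 [00001]: (((0 XOR 1) XOR 0) XOR 0) -> 1
  row 2 [00010]: (((0 XOR 0) XOR 0) XOR 0) -> 0
  row 3 [00011]: (((0 XOR 1) XOR 0) XOR 0) -> 1
  row 4 [00100]: (((1 XOR 0) XOR 0) XOR 1) -> 0
  row 5 [00101]: (((1 XOR 1) XOR 0) XOR 1) -> 1
  row 6 [00110]: (((1 XOR 0) XOR 0) XOR 1) -> 0
  row 7 [00111]: (((1 XOR 1) XOR 0) XOR 1) -> 1
  row 8 [01000]: (((0 XOR 0) XOR 0) XOR 0) -> 0
  row 9 [01001]: (((0 XOR 1) XOR 0) XOR 0) -> 1
  row 10 [01010]: (((0 XOR 0) XOR 0) XOR 0) -> 0
  row 11 [01011]: (((0 XOR 1) XOR 0) XOR 0) -> 1
  row 12 [01100]: (((1 XOR 0) XOR 0) XOR 1) -> 0
  row 13 [01101]: (((1 XOR 1) XOR 0) XOR 1) -> 1
  row 14 [01110]: (((1 XOR 0) XOR 0) XOR 1) -> 0
  row 15 [01111]: (((1 XOR 1) XOR 0) XOR 1) -> 1
  row 16 [10000]: (((0 XOR 0) XOR 1) XOR 0) -> 1
  row 17 [10001]: (((0 XOR 1) XOR 1) XOR 0) -> 0
  row 18 [10010]: (((0 XOR 0) XOR 1) XOR 0) -> 1
  row 19 [10011]: (((0 XOR 1) XOR 1) XOR 0) -> 0
  row 20 [10100]: (((1 XOR 0) XOR 1) XOR 1) -> 1
  row 21 [10101]: (((1 XOR 1) XOR 1) XOR 1) -> 0
  row 22 [10110]: (((1 XOR 0) XOR 1) XOR 1) -> 1
  row 23 [10111]: (((1 XOR 1) XOR 1) XOR 1) -> 0
  row 24 [11000]: (((0 XOR 0) XOR 1) XOR 0) -> 1
  row 25 [11001]: (((0 XOR 1) XOR 1) XOR 0) -> 0
  row 26 [11010]: (((0 XOR 0) XOR 1) XOR 0) -> 1
  row 27 [11011]: (((0 XOR 1) XOR 1) XOR 0) -> 0
  row 28 [11100]: (((1 XOR 0) XOR 1) XOR 1) -> 1
  row 29 [11101]: (((1 XOR 1) XOR 1) XOR 1) -> 0
  row 30 [11110]: (((1 XOR 0) XOR 1) XOR 1) -> 1
  row 31 [11111]: (((1 XOR 1) XOR 1) XOR 1) -> 0
Full result column, 4 rows per line (a,b,c fixed per line; d,e runs 00..11 left to right):
  rows 0-3 [a,b,c=000]: 0101  = hex 5
  rows 4-7 [a,b,c=001]: 0101  = hex 5
  rows 8-11 [a,b,c=010]: 0101  = hex 5
  rows 12-15 [a,b,c=011]: 0101  = hex 5
  rows 16-19 [a,b,c=100]: 1010  = hex A
  rows 20-23 [a,b,c=101]: 1010  = hex A
  rows 24-27 [a,b,c=110]: 1010  = hex A
  rows 28-31 [a,b,c=111]: 1010  = hex A
Output column (row 0 .. row 31) = 01010101010101011010101010101010
Output column grouped in 4s = 0101 0101 0101 0101 1010 1010 1010 1010 = 0x5555AAAA
Convert to decimal digit by digit (value = value*16 + digit):
  5 -> 5
  5*16 + 5 = 85
  85*16 + 5 = 1365
  1365*16 + 5 = 21845
  21845*16 + 10 (A) = 349530
  349530*16 + 10 (A) = 5592490
  5592490*16 + 10 (A) = 89479850
  89479850*16 + 10 (A) = 1431677610
Decimal = 1431677610

1431677610


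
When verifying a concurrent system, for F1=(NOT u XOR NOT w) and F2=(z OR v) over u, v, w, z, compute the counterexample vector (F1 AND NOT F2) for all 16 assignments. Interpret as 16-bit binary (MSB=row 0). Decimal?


F1 = (NOT u XOR NOT w)
F2 = (z OR v)
Counterexample to F1=>F2 is where F1=1 and F2=0.
Evaluate each row (bits = u,v,w,z, MSB first):
  row 0 [0000]: F1=0 F2=0 -> F1&~F2 -> 0
  row 1 [0001]: F1=0 F2=1 -> F1&~F2 -> 0
  row 2 [0010]: F1=1 F2=0 -> F1&~F2 -> 1
  row 3 [0011]: F1=1 F2=1 -> F1&~F2 -> 0
  row 4 [0100]: F1=0 F2=1 -> F1&~F2 -> 0
  row 5 [0101]: F1=0 F2=1 -> F1&~F2 -> 0
  row 6 [0110]: F1=1 F2=1 -> F1&~F2 -> 0
  row 7 [0111]: F1=1 F2=1 -> F1&~F2 -> 0
  row 8 [1000]: F1=1 F2=0 -> F1&~F2 -> 1
  row 9 [1001]: F1=1 F2=1 -> F1&~F2 -> 0
  row 10 [1010]: F1=0 F2=0 -> F1&~F2 -> 0
  row 11 [1011]: F1=0 F2=1 -> F1&~F2 -> 0
  row 12 [1100]: F1=1 F2=1 -> F1&~F2 -> 0
  row 13 [1101]: F1=1 F2=1 -> F1&~F2 -> 0
  row 14 [1110]: F1=0 F2=1 -> F1&~F2 -> 0
  row 15 [1111]: F1=0 F2=1 -> F1&~F2 -> 0
Full result column, 4 rows per line (u,v fixed per line; w,z runs 00..11 left to right):
  rows 0-3 [u,v=00]: 0010  = hex 2
  rows 4-7 [u,v=01]: 0000  = hex 0
  rows 8-11 [u,v=10]: 1000  = hex 8
  rows 12-15 [u,v=11]: 0000  = hex 0
Counterexample vector (row 0 .. row 15) = 0010000010000000
Output column grouped in 4s = 0010 0000 1000 0000 = 0x2080
Convert to decimal digit by digit (value = value*16 + digit):
  2 -> 2
  2*16 + 0 = 32
  32*16 + 8 = 520
  520*16 + 0 = 8320
Decimal = 8320

8320


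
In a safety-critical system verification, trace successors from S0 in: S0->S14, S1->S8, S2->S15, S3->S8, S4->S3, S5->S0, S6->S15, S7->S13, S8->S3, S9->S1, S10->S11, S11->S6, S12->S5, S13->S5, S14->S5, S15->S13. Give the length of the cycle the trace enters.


Trace from S0 until a state repeats:
  S0 -> S14 -> S5 -> S0
S0 first seen at step 0, revisited at step 3.
Cycle length = 3 - 0 = 3

3


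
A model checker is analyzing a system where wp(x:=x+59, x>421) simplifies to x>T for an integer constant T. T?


Formula: wp(x:=E, P) = P[E/x] (substitute E for x in postcondition)
Step 1: Postcondition: x>421
Step 2: Substitute x+59 for x: x+59>421
Step 3: Solve for x: x > 421-59 = 362

362


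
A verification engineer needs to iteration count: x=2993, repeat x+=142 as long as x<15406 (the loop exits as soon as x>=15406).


Step 1: x goes from 2993 toward 15406 by 142; the body runs while x<15406, so iterations = ceil((bound-start)/step)
Step 2: Distance=12413
Step 3: ceil(12413/142)=88

88


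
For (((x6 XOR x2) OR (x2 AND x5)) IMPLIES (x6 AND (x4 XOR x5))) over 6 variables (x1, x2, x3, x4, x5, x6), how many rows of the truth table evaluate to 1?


Formula: (((x6 XOR x2) OR (x2 AND x5)) IMPLIES (x6 AND (x4 XOR x5))) over 6 vars (64 rows)
Evaluate each row (x1, x2, x3, x4, x5, x6 as bits, MSB first):
  row 0 [000000]: (((0 XOR 0) OR (0 AND 0)) IMPLIES (0 AND (0 XOR 0))) -> 1
  row 1 [000001]: (((1 XOR 0) OR (0 AND 0)) IMPLIES (1 AND (0 XOR 0))) -> 0
  row 2 [000010]: (((0 XOR 0) OR (0 AND 1)) IMPLIES (0 AND (0 XOR 1))) -> 1
  row 3 [000011]: (((1 XOR 0) OR (0 AND 1)) IMPLIES (1 AND (0 XOR 1))) -> 1
  row 4 [000100]: (((0 XOR 0) OR (0 AND 0)) IMPLIES (0 AND (1 XOR 0))) -> 1
  (every remaining row is evaluated the same way; all 64 results are listed next)
Full result column, 8 rows per line (x1,x2,x3 fixed per line; x4,x5,x6 runs 000..111 left to right):
  rows 0-7 [x1,x2,x3=000]: 10111110  (ones: 6)
  rows 8-15 [x1,x2,x3=001]: 10111110  (ones: 6)
  rows 16-23 [x1,x2,x3=010]: 01010100  (ones: 3)
  rows 24-31 [x1,x2,x3=011]: 01010100  (ones: 3)
  rows 32-39 [x1,x2,x3=100]: 10111110  (ones: 6)
  rows 40-47 [x1,x2,x3=101]: 10111110  (ones: 6)
  rows 48-55 [x1,x2,x3=110]: 01010100  (ones: 3)
  rows 56-63 [x1,x2,x3=111]: 01010100  (ones: 3)
Count of 1-rows = 6+6+3+3+6+6+3+3 = 36

36


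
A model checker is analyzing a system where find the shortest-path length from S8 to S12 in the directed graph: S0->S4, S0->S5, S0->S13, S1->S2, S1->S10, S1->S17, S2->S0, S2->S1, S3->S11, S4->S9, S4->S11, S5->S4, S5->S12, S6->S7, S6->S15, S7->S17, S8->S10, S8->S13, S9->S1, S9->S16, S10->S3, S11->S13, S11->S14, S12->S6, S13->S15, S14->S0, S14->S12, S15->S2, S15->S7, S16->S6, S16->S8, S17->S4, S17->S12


BFS layer-by-layer from S8:
  dist 0: {S8}
  dist 1: {S10, S13}
  dist 2: {S3, S15}
  dist 3: {S2, S7, S11}
  dist 4: {S0, S1, S14, S17}
  dist 5: {S4, S5, S12}
  -> S12 reached at distance 5
Shortest path length = 5

5


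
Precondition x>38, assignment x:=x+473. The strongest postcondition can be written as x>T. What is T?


Formula: sp(P, x:=E) = exists old_x. (x = E[old_x/x]) AND P[old_x/x] (old_x is the value of x before the assignment; eliminate old_x by solving x = E[old_x/x] for old_x)
Step 1: Precondition P: x>38, i.e. old_x > 38
Step 2: Assignment gives x = old_x + 473, so old_x = x - 473
Step 3: Substitute into P: x - 473 > 38
Step 4: Simplify: x > 38+473 = 511

511


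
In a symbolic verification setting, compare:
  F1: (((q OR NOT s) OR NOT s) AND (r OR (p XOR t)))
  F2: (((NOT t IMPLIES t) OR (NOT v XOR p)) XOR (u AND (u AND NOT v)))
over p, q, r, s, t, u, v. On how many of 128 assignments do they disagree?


F1 = (((q OR NOT s) OR NOT s) AND (r OR (p XOR t)))
F2 = (((NOT t IMPLIES t) OR (NOT v XOR p)) XOR (u AND (u AND NOT v)))
Evaluate both on each of 128 rows (bits = p,q,r,s,t,u,v):
  row 0 [0000000]: F1=0 F2=1 (differ) -> 1
  row 1 [0000001]: F1=0 F2=0 -> 0
  row 2 [0000010]: F1=0 F2=0 -> 0
  row 3 [0000011]: F1=0 F2=0 -> 0
  row 4 [0000100]: F1=1 F2=1 -> 0
  (every remaining row is evaluated the same way; all 128 results are listed next)
Full result column, 8 rows per line (p,q,r,s fixed per line; t,u,v runs 000..111 left to right):
  rows 0-7 [p,q,r,s=0000]: 10000010  (ones: 2)
  rows 8-15 [p,q,r,s=0001]: 10001101  (ones: 4)
  rows 16-23 [p,q,r,s=0010]: 01110010  (ones: 4)
  rows 24-31 [p,q,r,s=0011]: 10001101  (ones: 4)
  rows 32-39 [p,q,r,s=0100]: 10000010  (ones: 2)
  rows 40-47 [p,q,r,s=0101]: 10000010  (ones: 2)
  rows 48-55 [p,q,r,s=0110]: 01110010  (ones: 4)
  rows 56-63 [p,q,r,s=0111]: 01110010  (ones: 4)
  rows 64-71 [p,q,r,s=1000]: 10001101  (ones: 4)
  rows 72-79 [p,q,r,s=1001]: 01111101  (ones: 6)
  rows 80-87 [p,q,r,s=1010]: 10000010  (ones: 2)
  rows 88-95 [p,q,r,s=1011]: 01111101  (ones: 6)
  rows 96-103 [p,q,r,s=1100]: 10001101  (ones: 4)
  rows 104-111 [p,q,r,s=1101]: 10001101  (ones: 4)
  rows 112-119 [p,q,r,s=1110]: 10000010  (ones: 2)
  rows 120-127 [p,q,r,s=1111]: 10000010  (ones: 2)
Disagreements = 2+4+4+4+2+2+4+4+4+6+2+6+4+4+2+2 = 56

56


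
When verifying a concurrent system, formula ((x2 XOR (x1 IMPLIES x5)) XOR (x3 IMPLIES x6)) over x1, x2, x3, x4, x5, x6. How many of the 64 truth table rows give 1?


Formula: ((x2 XOR (x1 IMPLIES x5)) XOR (x3 IMPLIES x6)) over 6 vars (64 rows)
Evaluate each row (x1, x2, x3, x4, x5, x6 as bits, MSB first):
  row 0 [000000]: ((0 XOR (0 IMPLIES 0)) XOR (0 IMPLIES 0)) -> 0
  row 1 [000001]: ((0 XOR (0 IMPLIES 0)) XOR (0 IMPLIES 1)) -> 0
  row 2 [000010]: ((0 XOR (0 IMPLIES 1)) XOR (0 IMPLIES 0)) -> 0
  row 3 [000011]: ((0 XOR (0 IMPLIES 1)) XOR (0 IMPLIES 1)) -> 0
  row 4 [000100]: ((0 XOR (0 IMPLIES 0)) XOR (0 IMPLIES 0)) -> 0
  (every remaining row is evaluated the same way; all 64 results are listed next)
Full result column, 8 rows per line (x1,x2,x3 fixed per line; x4,x5,x6 runs 000..111 left to right):
  rows 0-7 [x1,x2,x3=000]: 00000000  (ones: 0)
  rows 8-15 [x1,x2,x3=001]: 10101010  (ones: 4)
  rows 16-23 [x1,x2,x3=010]: 11111111  (ones: 8)
  rows 24-31 [x1,x2,x3=011]: 01010101  (ones: 4)
  rows 32-39 [x1,x2,x3=100]: 11001100  (ones: 4)
  rows 40-47 [x1,x2,x3=101]: 01100110  (ones: 4)
  rows 48-55 [x1,x2,x3=110]: 00110011  (ones: 4)
  rows 56-63 [x1,x2,x3=111]: 10011001  (ones: 4)
Count of 1-rows = 0+4+8+4+4+4+4+4 = 32

32


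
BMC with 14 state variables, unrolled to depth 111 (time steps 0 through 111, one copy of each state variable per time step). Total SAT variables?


BMC unrolls to depth k, creating one copy of each state var for steps 0..k.
Step count = 111 + 1 = 112 (steps 0 through 111)
Vars per step = 14
Total = 14 * 112 = 1568

1568


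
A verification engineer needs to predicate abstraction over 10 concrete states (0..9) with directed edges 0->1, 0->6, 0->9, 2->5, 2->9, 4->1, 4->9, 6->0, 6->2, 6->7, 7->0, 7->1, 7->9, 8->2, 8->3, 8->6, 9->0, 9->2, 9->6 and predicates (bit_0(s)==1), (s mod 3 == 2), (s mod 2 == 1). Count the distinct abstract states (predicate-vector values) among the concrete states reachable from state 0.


BFS from 0:
Concrete reachable: {0, 1, 2, 5, 6, 7, 9}
Abstract via predicates (bit_0(s)==1), (s mod 3 == 2), (s mod 2 == 1):
  (0,0,0) <- {0, 6}
  (0,1,0) <- {2}
  (1,0,1) <- {1, 7, 9}
  (1,1,1) <- {5}
Distinct abstract states = 4

4


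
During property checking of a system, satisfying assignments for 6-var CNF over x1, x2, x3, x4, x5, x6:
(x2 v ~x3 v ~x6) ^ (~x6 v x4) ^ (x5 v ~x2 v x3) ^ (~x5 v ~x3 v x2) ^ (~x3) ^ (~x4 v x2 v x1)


CNF with 6 clauses over 6 vars (64 assignments).
An assignment satisfies CNF iff every clause has >=1 true literal.
Check each row (bits = x1,x2,x3,x4,x5,x6; clause T/F shown):
  row 0 [000000]: clauses=TTTTTT -> 1
  row 1 [000001]: clauses=TFTTTT -> 0
  row 2 [000010]: clauses=TTTTTT -> 1
  row 3 [000011]: clauses=TFTTTT -> 0
  row 4 [000100]: clauses=TTTTTF -> 0
  (every remaining row is evaluated the same way; all 64 results are listed next)
Full result column, 8 rows per line (x1,x2,x3 fixed per line; x4,x5,x6 runs 000..111 left to right):
  rows 0-7 [x1,x2,x3=000]: 10100000  (ones: 2)
  rows 8-15 [x1,x2,x3=001]: 00000000  (ones: 0)
  rows 16-23 [x1,x2,x3=010]: 00100011  (ones: 3)
  rows 24-31 [x1,x2,x3=011]: 00000000  (ones: 0)
  rows 32-39 [x1,x2,x3=100]: 10101111  (ones: 6)
  rows 40-47 [x1,x2,x3=101]: 00000000  (ones: 0)
  rows 48-55 [x1,x2,x3=110]: 00100011  (ones: 3)
  rows 56-63 [x1,x2,x3=111]: 00000000  (ones: 0)
Satisfying assignments = 2+0+3+0+6+0+3+0 = 14

14


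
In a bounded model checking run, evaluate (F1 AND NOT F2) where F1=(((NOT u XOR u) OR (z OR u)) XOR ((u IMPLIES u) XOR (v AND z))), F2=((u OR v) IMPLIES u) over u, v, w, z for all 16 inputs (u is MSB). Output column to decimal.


F1 = (((NOT u XOR u) OR (z OR u)) XOR ((u IMPLIES u) XOR (v AND z)))
F2 = ((u OR v) IMPLIES u)
Counterexample to F1=>F2 is where F1=1 and F2=0.
Evaluate each row (bits = u,v,w,z, MSB first):
  row 0 [0000]: F1=0 F2=1 -> F1&~F2 -> 0
  row 1 [0001]: F1=0 F2=1 -> F1&~F2 -> 0
  row 2 [0010]: F1=0 F2=1 -> F1&~F2 -> 0
  row 3 [0011]: F1=0 F2=1 -> F1&~F2 -> 0
  row 4 [0100]: F1=0 F2=0 -> F1&~F2 -> 0
  row 5 [0101]: F1=1 F2=0 -> F1&~F2 -> 1
  row 6 [0110]: F1=0 F2=0 -> F1&~F2 -> 0
  row 7 [0111]: F1=1 F2=0 -> F1&~F2 -> 1
  row 8 [1000]: F1=0 F2=1 -> F1&~F2 -> 0
  row 9 [1001]: F1=0 F2=1 -> F1&~F2 -> 0
  row 10 [1010]: F1=0 F2=1 -> F1&~F2 -> 0
  row 11 [1011]: F1=0 F2=1 -> F1&~F2 -> 0
  row 12 [1100]: F1=0 F2=1 -> F1&~F2 -> 0
  row 13 [1101]: F1=1 F2=1 -> F1&~F2 -> 0
  row 14 [1110]: F1=0 F2=1 -> F1&~F2 -> 0
  row 15 [1111]: F1=1 F2=1 -> F1&~F2 -> 0
Full result column, 4 rows per line (u,v fixed per line; w,z runs 00..11 left to right):
  rows 0-3 [u,v=00]: 0000  = hex 0
  rows 4-7 [u,v=01]: 0101  = hex 5
  rows 8-11 [u,v=10]: 0000  = hex 0
  rows 12-15 [u,v=11]: 0000  = hex 0
Counterexample vector (row 0 .. row 15) = 0000010100000000
Output column grouped in 4s = 0000 0101 0000 0000 = 0x0500
Convert to decimal digit by digit (value = value*16 + digit):
  0 -> 0
  0*16 + 5 = 5
  5*16 + 0 = 80
  80*16 + 0 = 1280
Decimal = 1280

1280
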